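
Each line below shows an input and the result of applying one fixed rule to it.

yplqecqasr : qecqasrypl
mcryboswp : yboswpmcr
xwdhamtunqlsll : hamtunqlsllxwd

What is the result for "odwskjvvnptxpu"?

skjvvnptxpuodw

What's happening: move the first 3 characters to the end (rotate left by 3).
On "odwskjvvnptxpu" that produces "skjvvnptxpuodw".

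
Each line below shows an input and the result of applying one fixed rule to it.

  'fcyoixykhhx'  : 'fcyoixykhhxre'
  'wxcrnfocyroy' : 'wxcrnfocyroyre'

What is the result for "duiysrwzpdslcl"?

The pattern: append "re".
On "duiysrwzpdslcl" that produces "duiysrwzpdslclre".

duiysrwzpdslclre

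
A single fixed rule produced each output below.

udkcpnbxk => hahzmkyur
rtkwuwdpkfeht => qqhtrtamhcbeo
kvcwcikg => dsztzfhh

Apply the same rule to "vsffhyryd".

apccevovs

The rule is to shift every letter 3 places backward in the alphabet (wrapping around), then swap the first and last characters.
On "vsffhyryd": the first step gives "spccevova", and the second then gives "apccevovs".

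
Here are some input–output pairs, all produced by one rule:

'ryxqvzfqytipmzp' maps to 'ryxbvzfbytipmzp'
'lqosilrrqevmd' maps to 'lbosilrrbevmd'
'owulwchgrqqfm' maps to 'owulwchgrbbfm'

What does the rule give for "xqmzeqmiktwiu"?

xbmzebmiktwiu

In each case the input is transformed by: replace every "q" with "b".
"xqmzeqmiktwiu" → "xbmzebmiktwiu".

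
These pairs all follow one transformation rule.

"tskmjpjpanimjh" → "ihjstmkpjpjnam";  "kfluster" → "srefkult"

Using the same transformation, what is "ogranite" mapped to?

netgoari

Looking at the pairs, the operation is to swap each adjacent pair of characters (1↔2, 3↔4, ...), then move the last 3 characters to the front (rotate right by 3).
On "ogranite": the first step gives "goarinet", and the second then gives "netgoari".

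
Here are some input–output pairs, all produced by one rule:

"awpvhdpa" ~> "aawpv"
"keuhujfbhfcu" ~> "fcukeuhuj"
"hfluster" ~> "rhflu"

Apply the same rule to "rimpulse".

In each case the input is transformed by: swap the front and back halves of the string, then delete the first 3 characters.
Starting from "rimpulse": after the first operation, "ulserimp"; after the second, "erimp".

erimp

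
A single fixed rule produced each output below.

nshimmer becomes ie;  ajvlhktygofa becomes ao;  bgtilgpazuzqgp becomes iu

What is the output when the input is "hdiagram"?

aa

Looking at the pairs, the operation is to keep one character in every 3, starting at position 1 (positions 1st, 4th, 7th, ...), then keep only the vowels.
Applying that to "hdiagram" gives "aa".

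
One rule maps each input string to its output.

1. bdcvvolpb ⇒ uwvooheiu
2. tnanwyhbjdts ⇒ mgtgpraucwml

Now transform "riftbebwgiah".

kbymuxupzbta

In each case the input is transformed by: shift every letter 7 places backward in the alphabet (wrapping around).
For "riftbebwgiah" the result is "kbymuxupzbta".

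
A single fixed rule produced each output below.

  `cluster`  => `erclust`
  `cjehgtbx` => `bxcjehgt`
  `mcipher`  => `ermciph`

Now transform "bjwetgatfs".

Each output is the input with this applied: move the last 2 characters to the front (rotate right by 2).
On "bjwetgatfs" that produces "fsbjwetgat".

fsbjwetgat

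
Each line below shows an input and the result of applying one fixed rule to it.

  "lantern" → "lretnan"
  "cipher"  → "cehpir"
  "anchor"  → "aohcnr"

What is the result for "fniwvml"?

fmvwinl

In each case the input is transformed by: swap the first and last characters, then reverse the string.
"fniwvml" → "lniwvmf" → "fmvwinl".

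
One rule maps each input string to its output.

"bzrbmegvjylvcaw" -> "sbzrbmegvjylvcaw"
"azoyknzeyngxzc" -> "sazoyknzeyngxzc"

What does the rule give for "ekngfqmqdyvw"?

Rule — prepend "s".
Applying that to "ekngfqmqdyvw" gives "sekngfqmqdyvw".

sekngfqmqdyvw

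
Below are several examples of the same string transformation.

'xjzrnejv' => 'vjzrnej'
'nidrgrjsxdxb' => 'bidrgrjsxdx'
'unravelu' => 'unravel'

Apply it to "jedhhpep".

What's happening: delete the first character, then move the last character to the front.
Starting from "jedhhpep": after the first operation, "edhhpep"; after the second, "pedhhpe".

pedhhpe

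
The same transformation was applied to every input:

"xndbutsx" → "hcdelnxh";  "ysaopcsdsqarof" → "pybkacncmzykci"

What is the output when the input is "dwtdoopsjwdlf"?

pvngtczyyndgn

The transformation: shift every letter 10 places forward in the alphabet (wrapping around), then reverse the string.
For "dwtdoopsjwdlf", step one produces "ngdnyyzctgnvp"; step two turns that into "pvngtczyyndgn".
(Check on "xndbutsx": → "hxnledch" → "hcdelnxh" ✓)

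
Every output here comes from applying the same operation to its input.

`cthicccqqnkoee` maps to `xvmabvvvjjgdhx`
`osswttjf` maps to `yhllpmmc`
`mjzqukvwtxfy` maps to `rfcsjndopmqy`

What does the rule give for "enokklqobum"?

The transformation: shift every letter 7 places backward in the alphabet (wrapping around), then move the last character to the front.
Starting from "enokklqobum": after the first operation, "xghddejhunf"; after the second, "fxghddejhun".

fxghddejhun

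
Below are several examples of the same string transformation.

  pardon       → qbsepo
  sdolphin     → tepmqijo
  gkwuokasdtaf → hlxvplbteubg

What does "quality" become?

The transformation: shift every letter 1 place forward in the alphabet (wrapping around).
So "quality" becomes "rvbmjuz".

rvbmjuz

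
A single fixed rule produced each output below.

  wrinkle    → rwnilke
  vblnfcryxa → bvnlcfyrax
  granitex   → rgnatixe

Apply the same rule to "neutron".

entuorn

Each output is the input with this applied: swap each adjacent pair of characters (1↔2, 3↔4, ...).
Doing the same to "neutron": "entuorn".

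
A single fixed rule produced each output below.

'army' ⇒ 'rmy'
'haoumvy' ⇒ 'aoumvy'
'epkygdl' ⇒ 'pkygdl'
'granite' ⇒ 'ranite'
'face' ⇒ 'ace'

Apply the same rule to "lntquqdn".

Rule — delete the first character.
For "lntquqdn" the result is "ntquqdn".

ntquqdn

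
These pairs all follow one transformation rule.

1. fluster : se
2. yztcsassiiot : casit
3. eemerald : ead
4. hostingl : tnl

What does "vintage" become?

tg

Each output is the input with this applied: keep every other character starting from the second (positions 2nd, 4th, 6th, ...), then delete the first character.
"vintage" → "itg" → "tg".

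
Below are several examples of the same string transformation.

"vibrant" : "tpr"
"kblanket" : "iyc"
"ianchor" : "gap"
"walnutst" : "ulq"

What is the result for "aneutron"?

Rule — keep one character in every 3, starting at position 1 (positions 1st, 4th, 7th, ...), then shift every letter 2 places backward in the alphabet (wrapping around).
Applying both steps to "aneutron": "auo", then "ysm".
(Check on "kblanket": → "kae" → "iyc" ✓)

ysm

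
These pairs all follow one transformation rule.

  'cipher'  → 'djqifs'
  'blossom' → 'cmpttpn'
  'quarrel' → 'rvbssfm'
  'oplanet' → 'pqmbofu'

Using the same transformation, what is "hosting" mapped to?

iptujoh

Rule — shift every letter 1 place forward in the alphabet (wrapping around).
"hosting" → "iptujoh".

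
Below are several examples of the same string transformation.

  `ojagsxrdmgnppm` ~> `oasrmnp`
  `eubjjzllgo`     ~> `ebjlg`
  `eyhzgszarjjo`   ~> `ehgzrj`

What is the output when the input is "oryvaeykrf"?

oyayr

What's happening: keep every other character starting from the first (positions 1st, 3rd, 5th, ...).
"oryvaeykrf" → "oyayr".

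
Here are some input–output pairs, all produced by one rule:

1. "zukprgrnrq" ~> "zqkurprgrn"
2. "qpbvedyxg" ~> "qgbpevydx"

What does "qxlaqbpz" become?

Looking at the pairs, the operation is to move the last character to the front, then swap each adjacent pair of characters (1↔2, 3↔4, ...).
Doing the same to "qxlaqbpz": "qzlxqapb".

qzlxqapb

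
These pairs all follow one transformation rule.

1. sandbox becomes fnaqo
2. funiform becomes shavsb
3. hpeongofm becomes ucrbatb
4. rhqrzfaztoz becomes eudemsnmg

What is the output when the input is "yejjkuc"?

The pattern: shift every letter 13 places forward in the alphabet (wrapping around) — i.e. ROT13, then delete the last 2 characters.
"yejjkuc" → "lrwwxhp" → "lrwwx".

lrwwx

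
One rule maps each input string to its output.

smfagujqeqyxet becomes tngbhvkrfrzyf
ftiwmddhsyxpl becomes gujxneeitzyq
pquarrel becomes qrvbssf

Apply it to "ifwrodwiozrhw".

jgxspexjpasi

The pattern: shift every letter 1 place forward in the alphabet (wrapping around), then delete the last character.
Working it through for "ifwrodwiozrhw": intermediate "jgxspexjpasix", final "jgxspexjpasi".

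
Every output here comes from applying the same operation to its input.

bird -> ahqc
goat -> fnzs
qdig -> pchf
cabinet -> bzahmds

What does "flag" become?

ekzf

Rule — shift every letter 1 place backward in the alphabet (wrapping around).
So "flag" becomes "ekzf".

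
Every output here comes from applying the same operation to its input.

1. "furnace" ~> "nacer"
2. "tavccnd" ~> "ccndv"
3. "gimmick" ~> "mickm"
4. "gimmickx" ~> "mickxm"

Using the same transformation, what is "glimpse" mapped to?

mpsei

Rule — delete the first 2 characters, then move the first character to the end.
Doing the same to "glimpse": "mpsei".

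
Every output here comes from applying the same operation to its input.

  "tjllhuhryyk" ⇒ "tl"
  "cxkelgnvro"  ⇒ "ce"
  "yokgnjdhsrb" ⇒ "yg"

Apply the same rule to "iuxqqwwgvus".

iq

Looking at the pairs, the operation is to keep one character in every 3, starting at position 1 (positions 1st, 4th, 7th, ...), then delete the last 2 characters.
For "iuxqqwwgvus", step one produces "iqwu"; step two turns that into "iq".
(Check on "yokgnjdhsrb": → "ygdr" → "yg" ✓)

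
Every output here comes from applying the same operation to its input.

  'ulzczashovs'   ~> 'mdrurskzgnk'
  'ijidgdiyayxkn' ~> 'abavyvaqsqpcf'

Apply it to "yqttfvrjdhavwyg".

Each output is the input with this applied: shift every letter 8 places backward in the alphabet (wrapping around).
Doing the same to "yqttfvrjdhavwyg": "qillxnjbvzsnoqy".

qillxnjbvzsnoqy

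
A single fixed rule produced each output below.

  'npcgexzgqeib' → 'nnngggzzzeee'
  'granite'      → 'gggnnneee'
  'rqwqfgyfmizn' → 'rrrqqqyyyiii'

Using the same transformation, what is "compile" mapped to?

The transformation: keep one character in every 3, starting at position 1 (positions 1st, 4th, 7th, ...), then repeat every character 3 times.
Working it through for "compile": intermediate "cpe", final "cccpppeee".

cccpppeee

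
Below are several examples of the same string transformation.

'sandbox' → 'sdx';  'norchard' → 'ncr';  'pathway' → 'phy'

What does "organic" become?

What's happening: keep one character in every 3, starting at position 1 (positions 1st, 4th, 7th, ...).
So "organic" becomes "oac".

oac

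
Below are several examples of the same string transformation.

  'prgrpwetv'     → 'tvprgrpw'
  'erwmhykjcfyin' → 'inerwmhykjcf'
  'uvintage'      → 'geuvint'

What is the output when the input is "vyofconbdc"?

dcvyofcon

What's happening: move the last 2 characters to the front (rotate right by 2), then delete the last character.
Applying that to "vyofconbdc" gives "dcvyofcon".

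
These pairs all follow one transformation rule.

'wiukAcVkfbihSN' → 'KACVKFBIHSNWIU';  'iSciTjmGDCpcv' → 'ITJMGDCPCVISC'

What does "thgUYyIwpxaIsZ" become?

Rule — move the first 3 characters to the end (rotate left by 3), then convert every letter to uppercase.
"thgUYyIwpxaIsZ" → "UYyIwpxaIsZthg" → "UYYIWPXAISZTHG".
(Check on "wiukAcVkfbihSN": → "kAcVkfbihSNwiu" → "KACVKFBIHSNWIU" ✓)

UYYIWPXAISZTHG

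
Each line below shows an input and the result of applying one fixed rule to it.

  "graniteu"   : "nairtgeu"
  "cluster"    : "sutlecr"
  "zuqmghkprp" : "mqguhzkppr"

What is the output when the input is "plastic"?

satlipc

The pattern: move the first 3 characters to the end (rotate left by 3), then take characters alternately from the front and the back (1st, last, 2nd, 2nd-last, ...).
On "plastic": the first step gives "sticpla", and the second then gives "satlipc".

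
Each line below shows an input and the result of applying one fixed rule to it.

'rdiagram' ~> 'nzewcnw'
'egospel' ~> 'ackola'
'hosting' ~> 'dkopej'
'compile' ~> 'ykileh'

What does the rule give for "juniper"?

The pattern: delete the last character, then shift every letter 4 places backward in the alphabet (wrapping around).
On "juniper": the first step gives "junipe", and the second then gives "fqjela".

fqjela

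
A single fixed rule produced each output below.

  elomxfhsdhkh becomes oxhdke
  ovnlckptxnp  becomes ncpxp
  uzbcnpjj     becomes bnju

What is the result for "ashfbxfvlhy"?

hbfly

Each output is the input with this applied: move the first character to the end, then keep every other character starting from the second (positions 2nd, 4th, 6th, ...).
Doing the same to "ashfbxfvlhy": "hbfly".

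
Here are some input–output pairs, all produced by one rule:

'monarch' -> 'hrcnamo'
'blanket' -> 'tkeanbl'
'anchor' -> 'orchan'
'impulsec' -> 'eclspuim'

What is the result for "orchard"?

darchor

The pattern: swap each adjacent pair of characters (1↔2, 3↔4, ...), then reverse the string.
Applying that to "orchard" gives "darchor".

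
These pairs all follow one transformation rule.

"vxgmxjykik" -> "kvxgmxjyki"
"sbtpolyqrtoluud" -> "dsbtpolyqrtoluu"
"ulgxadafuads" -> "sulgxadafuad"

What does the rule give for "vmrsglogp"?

pvmrsglog

In each case the input is transformed by: move the last character to the front.
Doing the same to "vmrsglogp": "pvmrsglog".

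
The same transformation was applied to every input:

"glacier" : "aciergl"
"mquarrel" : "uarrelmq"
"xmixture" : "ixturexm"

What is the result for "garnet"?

rnetga

What's happening: move the first 2 characters to the end (rotate left by 2).
Doing the same to "garnet": "rnetga".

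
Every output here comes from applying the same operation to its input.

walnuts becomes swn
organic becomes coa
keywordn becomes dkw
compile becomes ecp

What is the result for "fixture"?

What's happening: keep one character in every 3, starting at position 1 (positions 1st, 4th, 7th, ...), then move the last character to the front.
"fixture" → "fte" → "eft".

eft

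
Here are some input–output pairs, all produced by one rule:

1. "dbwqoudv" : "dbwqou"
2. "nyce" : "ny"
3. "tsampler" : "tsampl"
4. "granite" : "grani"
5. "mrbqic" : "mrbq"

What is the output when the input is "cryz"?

Rule — delete the last 2 characters.
Applying that to "cryz" gives "cr".

cr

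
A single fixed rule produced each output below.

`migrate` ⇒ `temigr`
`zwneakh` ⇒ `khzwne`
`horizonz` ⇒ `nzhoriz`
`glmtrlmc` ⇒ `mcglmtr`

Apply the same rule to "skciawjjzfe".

What's happening: move the last 3 characters to the front (rotate right by 3), then delete the first character.
For "skciawjjzfe", step one produces "zfeskciawjj"; step two turns that into "feskciawjj".

feskciawjj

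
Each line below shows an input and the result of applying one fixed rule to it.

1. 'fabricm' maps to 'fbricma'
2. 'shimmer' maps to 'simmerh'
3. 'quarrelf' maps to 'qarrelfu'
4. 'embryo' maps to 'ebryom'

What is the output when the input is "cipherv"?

Each output is the input with this applied: move the first character to the end, then swap the first and last characters.
Working it through for "cipherv": intermediate "iphervc", final "cphervi".
(Check on "embryo": → "mbryoe" → "ebryom" ✓)

cphervi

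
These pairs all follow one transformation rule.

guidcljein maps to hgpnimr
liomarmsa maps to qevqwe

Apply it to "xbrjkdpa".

nohte

Looking at the pairs, the operation is to shift every letter 4 places forward in the alphabet (wrapping around), then delete the first 3 characters.
Starting from "xbrjkdpa": after the first operation, "bfvnohte"; after the second, "nohte".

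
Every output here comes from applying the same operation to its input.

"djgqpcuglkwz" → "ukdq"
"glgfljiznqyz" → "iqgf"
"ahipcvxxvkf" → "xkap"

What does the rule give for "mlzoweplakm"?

Looking at the pairs, the operation is to keep one character in every 3, starting at position 1 (positions 1st, 4th, 7th, ...), then swap the front and back halves of the string.
For "mlzoweplakm", step one produces "mopk"; step two turns that into "pkmo".

pkmo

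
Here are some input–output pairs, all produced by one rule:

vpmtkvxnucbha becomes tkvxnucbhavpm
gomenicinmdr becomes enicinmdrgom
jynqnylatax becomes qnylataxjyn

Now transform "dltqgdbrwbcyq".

The rule is to move the first 3 characters to the end (rotate left by 3).
"dltqgdbrwbcyq" → "qgdbrwbcyqdlt".

qgdbrwbcyqdlt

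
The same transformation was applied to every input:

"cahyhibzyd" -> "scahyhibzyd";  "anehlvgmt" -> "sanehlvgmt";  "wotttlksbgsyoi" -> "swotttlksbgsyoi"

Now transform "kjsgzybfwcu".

What's happening: prepend "s".
Applying that to "kjsgzybfwcu" gives "skjsgzybfwcu".

skjsgzybfwcu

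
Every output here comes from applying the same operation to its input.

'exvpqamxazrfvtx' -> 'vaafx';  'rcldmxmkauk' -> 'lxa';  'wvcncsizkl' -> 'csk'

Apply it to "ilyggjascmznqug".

yjcng

Each output is the input with this applied: keep one character in every 3, starting at position 3 (positions 3rd, 6th, 9th, ...).
Doing the same to "ilyggjascmznqug": "yjcng".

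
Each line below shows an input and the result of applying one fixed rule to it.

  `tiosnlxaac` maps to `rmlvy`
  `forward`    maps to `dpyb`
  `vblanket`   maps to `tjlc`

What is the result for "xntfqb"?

In each case the input is transformed by: shift every letter 2 places backward in the alphabet (wrapping around), then keep every other character starting from the first (positions 1st, 3rd, 5th, ...).
Starting from "xntfqb": after the first operation, "vlrdoz"; after the second, "vro".

vro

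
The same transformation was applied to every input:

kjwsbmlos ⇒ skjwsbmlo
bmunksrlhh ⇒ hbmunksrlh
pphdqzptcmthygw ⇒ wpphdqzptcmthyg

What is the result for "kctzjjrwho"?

What's happening: move the last character to the front.
Doing the same to "kctzjjrwho": "okctzjjrwh".

okctzjjrwh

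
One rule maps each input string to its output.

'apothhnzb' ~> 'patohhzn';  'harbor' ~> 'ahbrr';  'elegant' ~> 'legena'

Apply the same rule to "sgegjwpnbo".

gsgewjnpo

Each output is the input with this applied: swap each adjacent pair of characters (1↔2, 3↔4, ...), then delete the last character.
Starting from "sgegjwpnbo": after the first operation, "gsgewjnpob"; after the second, "gsgewjnpo".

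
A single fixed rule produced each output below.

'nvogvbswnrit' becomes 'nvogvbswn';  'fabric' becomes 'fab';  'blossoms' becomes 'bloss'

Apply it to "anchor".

anc

The rule is to delete the last 3 characters.
So "anchor" becomes "anc".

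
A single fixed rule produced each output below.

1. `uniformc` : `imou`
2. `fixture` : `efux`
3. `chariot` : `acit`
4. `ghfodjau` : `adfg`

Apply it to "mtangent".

The pattern: keep every other character starting from the first (positions 1st, 3rd, 5th, ...), then sort the characters into alphabetical order.
For "mtangent" the result is "agmn".

agmn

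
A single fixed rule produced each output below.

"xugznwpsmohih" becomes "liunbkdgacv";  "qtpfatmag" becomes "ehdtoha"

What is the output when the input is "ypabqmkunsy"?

Each output is the input with this applied: shift every letter 12 places backward in the alphabet (wrapping around), then delete the last 2 characters.
Starting from "ypabqmkunsy": after the first operation, "mdopeayibgm"; after the second, "mdopeayib".

mdopeayib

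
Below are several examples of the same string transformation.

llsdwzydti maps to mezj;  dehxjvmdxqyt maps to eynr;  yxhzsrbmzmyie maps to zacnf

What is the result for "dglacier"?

In each case the input is transformed by: shift every letter 1 place forward in the alphabet (wrapping around), then keep one character in every 3, starting at position 1 (positions 1st, 4th, 7th, ...).
Doing the same to "dglacier": "ebf".

ebf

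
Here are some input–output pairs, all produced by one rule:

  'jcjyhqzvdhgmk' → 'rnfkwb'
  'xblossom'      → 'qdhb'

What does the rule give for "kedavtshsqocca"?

The pattern: shift every letter 11 places backward in the alphabet (wrapping around), then keep every other character starting from the second (positions 2nd, 4th, 6th, ...).
For "kedavtshsqocca", step one produces "ztspkihwhfdrrp"; step two turns that into "tpiwfrp".
(Check on "xblossom": → "mqadhhdb" → "qdhb" ✓)

tpiwfrp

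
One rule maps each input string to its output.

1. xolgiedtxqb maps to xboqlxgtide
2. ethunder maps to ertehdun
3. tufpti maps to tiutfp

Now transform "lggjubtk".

In each case the input is transformed by: take characters alternately from the front and the back (1st, last, 2nd, 2nd-last, ...).
Applying that to "lggjubtk" gives "lkgtgbju".

lkgtgbju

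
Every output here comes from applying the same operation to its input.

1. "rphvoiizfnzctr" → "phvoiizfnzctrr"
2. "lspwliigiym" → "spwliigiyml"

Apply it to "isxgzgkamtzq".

sxgzgkamtzqi

The pattern: move the first character to the end.
Applying that to "isxgzgkamtzq" gives "sxgzgkamtzqi".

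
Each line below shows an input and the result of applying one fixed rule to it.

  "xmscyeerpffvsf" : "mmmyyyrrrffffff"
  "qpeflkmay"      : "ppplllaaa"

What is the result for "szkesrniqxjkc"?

The rule is to keep one character in every 3, starting at position 2 (positions 2nd, 5th, 8th, ...), then repeat every character 3 times.
Starting from "szkesrniqxjkc": after the first operation, "zsij"; after the second, "zzzsssiiijjj".

zzzsssiiijjj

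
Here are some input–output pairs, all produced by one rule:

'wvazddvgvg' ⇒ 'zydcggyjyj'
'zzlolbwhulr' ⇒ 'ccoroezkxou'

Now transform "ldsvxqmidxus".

ogvyatplgaxv

The rule is to shift every letter 3 places forward in the alphabet (wrapping around).
Doing the same to "ldsvxqmidxus": "ogvyatplgaxv".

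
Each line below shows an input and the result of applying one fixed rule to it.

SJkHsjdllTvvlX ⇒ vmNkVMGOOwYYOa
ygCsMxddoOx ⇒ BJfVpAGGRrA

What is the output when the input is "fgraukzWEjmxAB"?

IJUDXNCzhMPAde

The rule is to flip the case of every letter, then shift every letter 3 places forward in the alphabet (wrapping around).
Applying both steps to "fgraukzWEjmxAB": "FGRAUKZweJMXab", then "IJUDXNCzhMPAde".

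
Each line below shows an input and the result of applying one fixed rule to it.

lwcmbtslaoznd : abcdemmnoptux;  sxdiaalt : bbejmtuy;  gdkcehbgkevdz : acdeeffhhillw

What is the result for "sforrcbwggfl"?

cdgghhmpsstx

The transformation: shift every letter 1 place forward in the alphabet (wrapping around), then sort the characters into alphabetical order.
Working it through for "sforrcbwggfl": intermediate "tgpssdcxhhgm", final "cdgghhmpsstx".
(Check on "sxdiaalt": → "tyejbbmu" → "bbejmtuy" ✓)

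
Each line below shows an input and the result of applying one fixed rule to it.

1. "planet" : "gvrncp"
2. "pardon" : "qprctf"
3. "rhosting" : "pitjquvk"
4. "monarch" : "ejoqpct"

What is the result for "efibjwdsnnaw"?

cyghkdlyfupp

What's happening: shift every letter 2 places forward in the alphabet (wrapping around), then move the last 2 characters to the front (rotate right by 2).
For "efibjwdsnnaw", step one produces "ghkdlyfuppcy"; step two turns that into "cyghkdlyfupp".
(Check on "pardon": → "rctfqp" → "qprctf" ✓)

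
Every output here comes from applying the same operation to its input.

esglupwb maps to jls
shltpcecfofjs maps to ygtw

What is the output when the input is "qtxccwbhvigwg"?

ktyx

Rule — shift every letter 9 places backward in the alphabet (wrapping around), then keep one character in every 3, starting at position 2 (positions 2nd, 5th, 8th, ...).
On "qtxccwbhvigwg" that produces "ktyx".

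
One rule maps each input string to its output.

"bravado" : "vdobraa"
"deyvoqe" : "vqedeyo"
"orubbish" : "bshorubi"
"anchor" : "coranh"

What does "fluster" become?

The transformation: move the last 3 characters to the front (rotate right by 3), then swap the first and last characters.
On "fluster": the first step gives "terflus", and the second then gives "serflut".

serflut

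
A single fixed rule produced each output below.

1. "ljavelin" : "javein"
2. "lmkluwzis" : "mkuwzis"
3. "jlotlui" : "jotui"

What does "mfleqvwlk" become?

The rule is to remove every "l".
So "mfleqvwlk" becomes "mfeqvwk".

mfeqvwk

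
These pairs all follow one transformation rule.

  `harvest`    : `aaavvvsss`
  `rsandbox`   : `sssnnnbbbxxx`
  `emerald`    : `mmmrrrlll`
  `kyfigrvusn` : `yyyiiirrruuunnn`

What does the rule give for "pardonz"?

Rule — keep every other character starting from the second (positions 2nd, 4th, 6th, ...), then repeat every character 3 times.
So "pardonz" becomes "aaadddnnn".
(Check on "kyfigrvusn": → "yirun" → "yyyiiirrruuunnn" ✓)

aaadddnnn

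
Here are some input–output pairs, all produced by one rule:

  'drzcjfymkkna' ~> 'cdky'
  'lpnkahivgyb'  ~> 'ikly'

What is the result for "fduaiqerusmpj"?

Looking at the pairs, the operation is to keep one character in every 3, starting at position 1 (positions 1st, 4th, 7th, ...), then sort the characters into alphabetical order.
On "fduaiqerusmpj" that produces "aefjs".

aefjs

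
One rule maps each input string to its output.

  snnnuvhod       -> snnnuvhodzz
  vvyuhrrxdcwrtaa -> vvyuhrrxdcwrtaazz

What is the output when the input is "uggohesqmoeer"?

Rule — append "zz".
Applying that to "uggohesqmoeer" gives "uggohesqmoeerzz".

uggohesqmoeerzz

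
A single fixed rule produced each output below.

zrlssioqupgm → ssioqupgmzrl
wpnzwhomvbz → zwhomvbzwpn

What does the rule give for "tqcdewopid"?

dewopidtqc

Rule — move the first 3 characters to the end (rotate left by 3).
"tqcdewopid" → "dewopidtqc".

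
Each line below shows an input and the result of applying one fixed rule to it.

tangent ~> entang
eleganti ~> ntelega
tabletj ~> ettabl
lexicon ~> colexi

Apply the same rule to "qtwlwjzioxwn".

xwqtwlwjzio

What's happening: delete the last character, then move the last 2 characters to the front (rotate right by 2).
Applying both steps to "qtwlwjzioxwn": "qtwlwjzioxw", then "xwqtwlwjzio".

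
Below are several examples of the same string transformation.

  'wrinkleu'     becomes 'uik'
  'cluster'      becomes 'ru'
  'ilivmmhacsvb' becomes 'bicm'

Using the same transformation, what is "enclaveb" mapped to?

Each output is the input with this applied: take characters alternately from the front and the back (1st, last, 2nd, 2nd-last, ...), then keep one character in every 3, starting at position 2 (positions 2nd, 5th, 8th, ...).
"enclaveb" → "ebnecvla" → "bca".

bca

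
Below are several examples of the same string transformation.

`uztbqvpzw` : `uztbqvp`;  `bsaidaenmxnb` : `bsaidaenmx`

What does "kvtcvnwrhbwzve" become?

Each output is the input with this applied: delete the last 2 characters.
On "kvtcvnwrhbwzve" that produces "kvtcvnwrhbwz".

kvtcvnwrhbwz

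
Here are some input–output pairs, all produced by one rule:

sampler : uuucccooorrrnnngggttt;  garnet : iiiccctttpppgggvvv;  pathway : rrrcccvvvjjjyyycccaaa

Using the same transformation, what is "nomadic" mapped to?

Rule — shift every letter 2 places forward in the alphabet (wrapping around), then repeat every character 3 times.
On "nomadic": the first step gives "pqocfke", and the second then gives "pppqqqooocccfffkkkeee".

pppqqqooocccfffkkkeee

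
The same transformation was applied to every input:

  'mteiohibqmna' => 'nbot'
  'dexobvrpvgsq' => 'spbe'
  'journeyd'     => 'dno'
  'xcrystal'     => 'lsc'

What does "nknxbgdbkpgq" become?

gbbk

Each output is the input with this applied: keep one character in every 3, starting at position 2 (positions 2nd, 5th, 8th, ...), then reverse the string.
Applying both steps to "nknxbgdbkpgq": "kbbg", then "gbbk".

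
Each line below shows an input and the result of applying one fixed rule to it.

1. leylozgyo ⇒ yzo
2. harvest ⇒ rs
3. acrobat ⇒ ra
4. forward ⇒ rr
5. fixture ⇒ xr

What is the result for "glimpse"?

What's happening: keep one character in every 3, starting at position 3 (positions 3rd, 6th, 9th, ...).
So "glimpse" becomes "is".

is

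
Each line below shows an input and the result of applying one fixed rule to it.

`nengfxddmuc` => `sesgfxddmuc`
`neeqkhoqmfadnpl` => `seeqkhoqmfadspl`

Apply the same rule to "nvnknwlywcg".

svskswlywcg

The rule is to replace every "n" with "s".
For "nvnknwlywcg" the result is "svskswlywcg".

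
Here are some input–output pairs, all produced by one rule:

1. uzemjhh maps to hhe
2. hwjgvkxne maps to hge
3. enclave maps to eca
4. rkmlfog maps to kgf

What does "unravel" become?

lea

In each case the input is transformed by: sort the characters into reverse alphabetical order, then keep only the last 3 characters.
"unravel" → "vurnlea" → "lea".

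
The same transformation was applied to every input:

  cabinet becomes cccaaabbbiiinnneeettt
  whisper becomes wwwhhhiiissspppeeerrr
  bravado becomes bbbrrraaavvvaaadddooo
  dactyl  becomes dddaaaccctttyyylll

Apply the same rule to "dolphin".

The pattern: repeat every character 3 times.
On "dolphin" that produces "dddooolllppphhhiiinnn".

dddooolllppphhhiiinnn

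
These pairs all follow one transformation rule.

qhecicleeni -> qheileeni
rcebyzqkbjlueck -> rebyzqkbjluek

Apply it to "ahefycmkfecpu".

What's happening: remove every "c".
Applying that to "ahefycmkfecpu" gives "ahefymkfepu".

ahefymkfepu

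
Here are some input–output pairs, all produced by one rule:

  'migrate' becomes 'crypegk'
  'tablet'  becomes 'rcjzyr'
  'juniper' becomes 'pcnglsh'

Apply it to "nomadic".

Rule — shift every letter 2 places backward in the alphabet (wrapping around), then reverse the string.
Applying both steps to "nomadic": "lmkybga", then "agbykml".
(Check on "migrate": → "kgepyrc" → "crypegk" ✓)

agbykml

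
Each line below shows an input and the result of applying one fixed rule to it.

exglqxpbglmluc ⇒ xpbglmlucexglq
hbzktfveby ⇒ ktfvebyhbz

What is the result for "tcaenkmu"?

aenkmutc

Rule — swap the front and back halves of the string, then move the last 2 characters to the front (rotate right by 2).
So "tcaenkmu" becomes "aenkmutc".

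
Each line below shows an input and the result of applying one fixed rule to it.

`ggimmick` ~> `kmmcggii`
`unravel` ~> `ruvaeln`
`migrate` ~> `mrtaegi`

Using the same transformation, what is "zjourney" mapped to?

Looking at the pairs, the operation is to sort the characters into alphabetical order, then move the last 3 characters to the front (rotate right by 3).
Working it through for "zjourney": intermediate "ejnoruyz", final "uyzejnor".
(Check on "ggimmick": → "cggiikmm" → "kmmcggii" ✓)

uyzejnor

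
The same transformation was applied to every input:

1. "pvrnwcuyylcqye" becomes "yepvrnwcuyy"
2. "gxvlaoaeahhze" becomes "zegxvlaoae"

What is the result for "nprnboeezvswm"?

The transformation: move the last 2 characters to the front (rotate right by 2), then delete the last 3 characters.
Applying both steps to "nprnboeezvswm": "wmnprnboeezvs", then "wmnprnboee".

wmnprnboee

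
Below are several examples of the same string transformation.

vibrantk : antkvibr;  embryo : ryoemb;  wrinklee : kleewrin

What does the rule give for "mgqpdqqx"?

What's happening: swap the front and back halves of the string.
For "mgqpdqqx" the result is "dqqxmgqp".

dqqxmgqp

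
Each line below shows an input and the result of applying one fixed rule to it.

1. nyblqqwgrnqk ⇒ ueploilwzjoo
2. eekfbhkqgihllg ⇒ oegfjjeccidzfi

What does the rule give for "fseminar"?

Rule — swap the front and back halves of the string, then shift every letter 2 places backward in the alphabet (wrapping around).
Applying both steps to "fseminar": "inarfsem", then "glypdqck".

glypdqck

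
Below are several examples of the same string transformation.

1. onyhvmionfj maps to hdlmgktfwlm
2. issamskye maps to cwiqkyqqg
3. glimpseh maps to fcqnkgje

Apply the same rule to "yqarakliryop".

The transformation: reverse the string, then shift every letter 2 places backward in the alphabet (wrapping around).
On "yqarakliryop" that produces "nmwpgjiypyow".

nmwpgjiypyow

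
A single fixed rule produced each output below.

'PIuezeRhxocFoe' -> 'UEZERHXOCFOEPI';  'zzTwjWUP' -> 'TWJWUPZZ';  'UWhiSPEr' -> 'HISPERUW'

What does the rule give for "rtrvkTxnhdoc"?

The pattern: move the first 2 characters to the end (rotate left by 2), then convert every letter to uppercase.
For "rtrvkTxnhdoc", step one produces "rvkTxnhdocrt"; step two turns that into "RVKTXNHDOCRT".

RVKTXNHDOCRT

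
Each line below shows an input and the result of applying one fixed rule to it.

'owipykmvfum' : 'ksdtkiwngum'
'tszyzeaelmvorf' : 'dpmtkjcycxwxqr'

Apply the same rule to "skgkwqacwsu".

squayouieiq

The rule is to reverse the string, then shift every letter 2 places backward in the alphabet (wrapping around).
For "skgkwqacwsu", step one produces "uswcaqwkgks"; step two turns that into "squayouieiq".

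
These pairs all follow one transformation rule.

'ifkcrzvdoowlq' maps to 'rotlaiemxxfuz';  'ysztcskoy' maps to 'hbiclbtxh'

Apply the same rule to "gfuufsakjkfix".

poddobjtstorg

Rule — shift every letter 9 places forward in the alphabet (wrapping around).
So "gfuufsakjkfix" becomes "poddobjtstorg".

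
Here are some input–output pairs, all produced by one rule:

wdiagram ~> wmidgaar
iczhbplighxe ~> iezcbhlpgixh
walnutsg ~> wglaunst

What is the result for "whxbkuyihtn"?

wnxhkbyuhit

The pattern: move the last character to the front, then swap each adjacent pair of characters (1↔2, 3↔4, ...).
"whxbkuyihtn" → "nwhxbkuyiht" → "wnxhkbyuhit".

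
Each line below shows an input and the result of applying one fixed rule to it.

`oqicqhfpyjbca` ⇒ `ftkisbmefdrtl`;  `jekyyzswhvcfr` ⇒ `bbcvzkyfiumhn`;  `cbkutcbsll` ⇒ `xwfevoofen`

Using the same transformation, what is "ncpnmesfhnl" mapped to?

Rule — shift every letter 3 places forward in the alphabet (wrapping around), then move the first 3 characters to the end (rotate left by 3).
Starting from "ncpnmesfhnl": after the first operation, "qfsqphvikqo"; after the second, "qphvikqoqfs".

qphvikqoqfs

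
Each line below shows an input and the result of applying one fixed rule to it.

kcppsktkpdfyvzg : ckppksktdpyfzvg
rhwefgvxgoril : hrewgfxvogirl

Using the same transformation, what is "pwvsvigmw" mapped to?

wpsvivmgw

The pattern: swap each adjacent pair of characters (1↔2, 3↔4, ...).
"pwvsvigmw" → "wpsvivmgw".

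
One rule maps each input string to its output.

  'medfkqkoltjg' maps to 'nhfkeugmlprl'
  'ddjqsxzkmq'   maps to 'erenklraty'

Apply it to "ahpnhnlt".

In each case the input is transformed by: take characters alternately from the front and the back (1st, last, 2nd, 2nd-last, ...), then shift every letter 1 place forward in the alphabet (wrapping around).
"ahpnhnlt" → "athlpnnh" → "buimqooi".
(Check on "ddjqsxzkmq": → "dqdmjkqzsx" → "erenklraty" ✓)

buimqooi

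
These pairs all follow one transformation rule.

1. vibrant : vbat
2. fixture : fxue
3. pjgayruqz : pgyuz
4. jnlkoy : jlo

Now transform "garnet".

gre

The rule is to keep every other character starting from the first (positions 1st, 3rd, 5th, ...).
So "garnet" becomes "gre".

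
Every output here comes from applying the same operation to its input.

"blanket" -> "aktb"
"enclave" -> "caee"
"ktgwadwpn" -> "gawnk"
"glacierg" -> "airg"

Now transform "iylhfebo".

lfbi

What's happening: keep every other character starting from the first (positions 1st, 3rd, 5th, ...), then move the first character to the end.
For "iylhfebo", step one produces "ilfb"; step two turns that into "lfbi".
(Check on "enclave": → "ecae" → "caee" ✓)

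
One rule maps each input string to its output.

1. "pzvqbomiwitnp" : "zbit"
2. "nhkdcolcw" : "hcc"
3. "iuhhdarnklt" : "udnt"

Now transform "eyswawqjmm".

The pattern: keep one character in every 3, starting at position 2 (positions 2nd, 5th, 8th, ...).
Applying that to "eyswawqjmm" gives "yaj".

yaj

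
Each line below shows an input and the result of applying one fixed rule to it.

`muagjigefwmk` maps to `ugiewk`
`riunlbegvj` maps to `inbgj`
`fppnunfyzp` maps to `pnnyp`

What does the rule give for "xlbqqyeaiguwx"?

Rule — keep every other character starting from the second (positions 2nd, 4th, 6th, ...).
So "xlbqqyeaiguwx" becomes "lqyagw".

lqyagw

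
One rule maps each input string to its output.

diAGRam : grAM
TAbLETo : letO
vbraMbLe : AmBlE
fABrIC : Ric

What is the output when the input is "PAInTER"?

In each case the input is transformed by: flip the case of every letter, then delete the first 3 characters.
Starting from "PAInTER": after the first operation, "paiNter"; after the second, "Nter".

Nter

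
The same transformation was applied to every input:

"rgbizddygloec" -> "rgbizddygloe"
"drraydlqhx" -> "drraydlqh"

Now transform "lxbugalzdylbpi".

Each output is the input with this applied: delete the last character.
On "lxbugalzdylbpi" that produces "lxbugalzdylbp".

lxbugalzdylbp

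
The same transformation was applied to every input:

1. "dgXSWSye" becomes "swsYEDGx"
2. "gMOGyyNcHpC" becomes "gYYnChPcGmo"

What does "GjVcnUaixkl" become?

Each output is the input with this applied: move the first 3 characters to the end (rotate left by 3), then flip the case of every letter.
"GjVcnUaixkl" → "cnUaixklGjV" → "CNuAIXKLgJv".

CNuAIXKLgJv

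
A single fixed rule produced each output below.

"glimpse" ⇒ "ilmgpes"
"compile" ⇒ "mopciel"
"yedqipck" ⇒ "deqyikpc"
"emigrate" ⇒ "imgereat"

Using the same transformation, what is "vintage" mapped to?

nitvaeg

Rule — move the first 2 characters to the end (rotate left by 2), then take characters alternately from the front and the back (1st, last, 2nd, 2nd-last, ...).
"vintage" → "nitvaeg".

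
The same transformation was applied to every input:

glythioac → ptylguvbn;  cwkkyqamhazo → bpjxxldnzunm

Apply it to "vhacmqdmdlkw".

jiunpzdqzqyx

What's happening: move the last character to the front, then shift every letter 13 places forward in the alphabet (wrapping around) — i.e. ROT13.
Starting from "vhacmqdmdlkw": after the first operation, "wvhacmqdmdlk"; after the second, "jiunpzdqzqyx".
(Check on "glythioac": → "cglythioa" → "ptylguvbn" ✓)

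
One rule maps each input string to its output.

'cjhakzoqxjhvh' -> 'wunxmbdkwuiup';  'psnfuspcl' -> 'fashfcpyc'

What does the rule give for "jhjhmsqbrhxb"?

What's happening: shift every letter 13 places forward in the alphabet (wrapping around) — i.e. ROT13, then move the first character to the end.
"jhjhmsqbrhxb" → "wuwuzfdoeuko" → "uwuzfdoeukow".

uwuzfdoeukow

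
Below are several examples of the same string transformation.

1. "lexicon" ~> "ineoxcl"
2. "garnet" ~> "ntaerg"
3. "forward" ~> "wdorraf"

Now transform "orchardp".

aprdcrho

Rule — take characters alternately from the front and the back (1st, last, 2nd, 2nd-last, ...), then swap the first and last characters.
Starting from "orchardp": after the first operation, "oprdcrha"; after the second, "aprdcrho".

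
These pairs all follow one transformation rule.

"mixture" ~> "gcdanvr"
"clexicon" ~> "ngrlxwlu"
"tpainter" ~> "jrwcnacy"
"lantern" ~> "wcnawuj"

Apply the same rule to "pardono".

amxwxyj

The rule is to move the first 2 characters to the end (rotate left by 2), then shift every letter 9 places forward in the alphabet (wrapping around).
Starting from "pardono": after the first operation, "rdonopa"; after the second, "amxwxyj".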